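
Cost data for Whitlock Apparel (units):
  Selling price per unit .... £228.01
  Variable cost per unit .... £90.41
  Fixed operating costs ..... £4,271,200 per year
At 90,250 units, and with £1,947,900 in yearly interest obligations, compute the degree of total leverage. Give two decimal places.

2.00

Contribution at this volume is 90,250 × £137.60 = £12,418,400.00.
Operating income = contribution − fixed costs = £12,418,400.00 − £4,271,200 = £8,147,200.00. Interest = £1,947,900.00.
DOL = £12,418,400.00 ÷ £8,147,200.00 = 1.5243; DFL = £8,147,200.00 ÷ £6,199,300.00 = 1.3142.
DCL = DOL × DFL = 1.5243 × 1.3142 = 2.0032.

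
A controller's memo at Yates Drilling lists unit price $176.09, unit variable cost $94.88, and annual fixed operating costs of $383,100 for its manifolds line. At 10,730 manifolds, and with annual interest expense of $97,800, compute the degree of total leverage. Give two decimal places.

2.23

Contribution at this volume is 10,730 × $81.21 = $871,383.30.
Operating income = contribution − fixed costs = $871,383.30 − $383,100 = $488,283.30. Interest = $97,800.00, so EBIT − I = $390,483.30.
DCL = contribution ÷ (EBIT − I) = $871,383.30 ÷ $390,483.30 = 2.2316.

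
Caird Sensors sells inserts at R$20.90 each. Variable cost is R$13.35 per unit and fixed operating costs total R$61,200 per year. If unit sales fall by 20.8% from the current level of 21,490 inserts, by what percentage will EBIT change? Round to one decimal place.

Contribution at this volume is 21,490 × R$7.55 = R$162,249.50.
Operating income = contribution − fixed costs = R$162,249.50 − R$61,200 = R$101,049.50.
So DOL = total CM / EBIT = R$162,249.50 / R$101,049.50 = 1.6056.
%ΔEBIT = DOL × %ΔSales = 1.6056 × -20.8% = -33.4%.

-33.4%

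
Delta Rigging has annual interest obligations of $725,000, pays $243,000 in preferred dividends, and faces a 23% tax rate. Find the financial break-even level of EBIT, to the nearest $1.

Preferred dividends are paid after tax, so their pre-tax equivalent is $243,000 ÷ (1 − 0.23) = $315,584.42.
Financial break-even EBIT = interest + D_p ÷ (1 − t) = $725,000 + $315,584.42 = $1,040,584.42.

$1,040,584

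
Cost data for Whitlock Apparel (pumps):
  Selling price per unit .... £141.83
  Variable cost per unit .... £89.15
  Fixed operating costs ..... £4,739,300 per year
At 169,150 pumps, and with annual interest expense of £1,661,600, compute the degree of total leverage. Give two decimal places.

3.55

At 169,150 units, contribution = 169,150 × £52.68 = £8,910,822.00.
Subtracting fixed costs: EBIT = £8,910,822.00 − £4,739,300 = £4,171,522.00. Interest = £1,661,600.00.
DOL = £8,910,822.00 ÷ £4,171,522.00 = 2.1361; DFL = £4,171,522.00 ÷ £2,509,922.00 = 1.6620.
Combined leverage = 2.1361 × 1.6620 = 3.5502.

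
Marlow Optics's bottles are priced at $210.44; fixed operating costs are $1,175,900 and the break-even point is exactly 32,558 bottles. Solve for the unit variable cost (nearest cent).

At break-even, FC = Q × (P − VC), so P − VC = $1,175,900 ÷ 32,558 = $36.1171.
Variable cost per unit = $210.44 − $36.1171 = $174.32.

$174.32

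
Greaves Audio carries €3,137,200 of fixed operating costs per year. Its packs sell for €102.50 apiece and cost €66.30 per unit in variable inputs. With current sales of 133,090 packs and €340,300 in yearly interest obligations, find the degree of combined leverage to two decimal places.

3.59

Total contribution margin = 133,090 × €36.20 = €4,817,858.00.
EBIT = €4,817,858.00 − €3,137,200 = €1,680,658.00. Interest = €340,300.00.
DOL = €4,817,858.00 ÷ €1,680,658.00 = 2.8666; DFL = €1,680,658.00 ÷ €1,340,358.00 = 1.2539.
Combined leverage = 2.8666 × 1.2539 = 3.5944.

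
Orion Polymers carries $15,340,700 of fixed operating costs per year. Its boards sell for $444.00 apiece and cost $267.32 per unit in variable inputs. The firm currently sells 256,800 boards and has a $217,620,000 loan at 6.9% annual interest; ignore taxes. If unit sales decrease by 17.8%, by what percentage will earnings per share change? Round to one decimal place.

Total contribution margin = 256,800 × $176.68 = $45,371,424.00.
EBIT = $45,371,424.00 − $15,340,700 = $30,030,724.00.
After interest of $15,015,780.00, pre-tax earnings = $15,014,944.00.
DCL = total CM / (EBIT − I) = $45,371,424.00 / $15,014,944.00 = 3.0218.
EPS therefore changes by 3.0218 × (-17.8%) = -53.8%.

-53.8%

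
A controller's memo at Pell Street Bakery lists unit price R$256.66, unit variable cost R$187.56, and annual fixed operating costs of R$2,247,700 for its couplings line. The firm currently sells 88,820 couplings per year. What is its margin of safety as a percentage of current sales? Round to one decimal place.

Each unit contributes R$256.66 − R$187.56 = R$69.10. Break-even units = R$2,247,700 ÷ R$69.10 = 32,528.22; break-even revenue = 32,528.22 × R$256.66 = R$8,348,692.94.
Current sales = 88,820 × R$256.66 = R$22,796,541.20.
Margin of safety = (R$22,796,541.20 − R$8,348,692.94) ÷ R$22,796,541.20 = 63.4%.

63.4%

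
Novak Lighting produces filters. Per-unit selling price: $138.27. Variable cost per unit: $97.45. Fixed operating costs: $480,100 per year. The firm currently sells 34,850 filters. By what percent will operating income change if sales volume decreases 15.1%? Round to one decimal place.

Contribution at this volume is 34,850 × $40.82 = $1,422,577.00.
EBIT = $1,422,577.00 − $480,100 = $942,477.00.
DOL = contribution ÷ EBIT = $1,422,577.00 ÷ $942,477.00 = 1.5094.
%ΔEBIT = DOL × %ΔSales = 1.5094 × -15.1% = -22.8%.

-22.8%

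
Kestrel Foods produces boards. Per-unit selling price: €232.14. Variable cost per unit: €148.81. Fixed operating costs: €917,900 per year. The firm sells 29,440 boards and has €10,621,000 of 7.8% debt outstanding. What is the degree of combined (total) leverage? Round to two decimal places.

3.47

Total contribution margin = 29,440 × €83.33 = €2,453,235.20.
Subtracting fixed costs: EBIT = €2,453,235.20 − €917,900 = €1,535,335.20. Interest = €828,438.00, so EBIT − I = €706,897.20.
DCL = contribution ÷ (EBIT − I) = €2,453,235.20 ÷ €706,897.20 = 3.4704.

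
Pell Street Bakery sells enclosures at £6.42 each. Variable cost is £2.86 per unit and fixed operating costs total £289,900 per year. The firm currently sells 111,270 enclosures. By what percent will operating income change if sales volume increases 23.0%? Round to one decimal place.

+85.8%

Total contribution margin = 111,270 × £3.56 = £396,121.20.
Operating income = contribution − fixed costs = £396,121.20 − £289,900 = £106,221.20.
So DOL = total CM / EBIT = £396,121.20 / £106,221.20 = 3.7292.
Operating income changes by 3.7292 × +23.0% = +85.8%.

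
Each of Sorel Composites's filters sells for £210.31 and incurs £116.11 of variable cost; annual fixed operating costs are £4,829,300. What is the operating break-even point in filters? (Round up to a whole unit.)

51,267 filters

Unit CM = price − variable cost = £210.31 − £116.11 = £94.20.
Break-even Q = £4,829,300 / £94.20 = 51,266.45 → 51,267 filters.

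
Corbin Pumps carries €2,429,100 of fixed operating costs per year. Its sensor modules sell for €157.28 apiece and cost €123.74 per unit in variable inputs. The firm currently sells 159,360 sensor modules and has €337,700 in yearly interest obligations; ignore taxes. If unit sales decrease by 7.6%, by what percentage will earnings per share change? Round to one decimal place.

Contribution at this volume is 159,360 × €33.54 = €5,344,934.40.
Subtracting fixed costs: EBIT = €5,344,934.40 − €2,429,100 = €2,915,834.40.
Interest = €337,700.00, so EBIT − I = €2,578,134.40.
DCL = total CM / (EBIT − I) = €5,344,934.40 / €2,578,134.40 = 2.0732.
EPS therefore changes by 2.0732 × (-7.6%) = -15.8%.

-15.8%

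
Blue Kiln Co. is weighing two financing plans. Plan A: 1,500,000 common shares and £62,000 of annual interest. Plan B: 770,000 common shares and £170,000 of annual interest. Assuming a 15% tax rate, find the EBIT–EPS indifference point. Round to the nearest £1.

£283,918

At indifference, (EBIT − 62,000)(1 − t)/1,500,000 = (EBIT − 170,000)(1 − t)/770,000.
Cancelling (1 − t) and cross-multiplying: 770,000·(EBIT − 62,000) = 1,500,000·(EBIT − 170,000).
Solving, EBIT = (170,000·1,500,000 − 62,000·770,000) / (1,500,000 − 770,000) = 207,260,000,000 / 730,000 = 283,917.81.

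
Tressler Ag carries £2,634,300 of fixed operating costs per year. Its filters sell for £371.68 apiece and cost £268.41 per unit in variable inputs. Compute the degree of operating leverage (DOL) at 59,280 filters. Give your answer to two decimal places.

1.76

At 59,280 units, contribution = 59,280 × £103.27 = £6,121,845.60.
Operating income = contribution − fixed costs = £6,121,845.60 − £2,634,300 = £3,487,545.60.
Degree of operating leverage = £6,121,845.60 / £3,487,545.60 = 1.7553.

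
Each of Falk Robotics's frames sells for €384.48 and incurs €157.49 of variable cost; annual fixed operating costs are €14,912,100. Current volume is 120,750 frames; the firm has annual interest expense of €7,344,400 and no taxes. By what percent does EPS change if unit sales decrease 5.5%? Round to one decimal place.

At 120,750 units, contribution = 120,750 × €226.99 = €27,409,042.50.
Subtracting fixed costs: EBIT = €27,409,042.50 − €14,912,100 = €12,496,942.50.
After interest of €7,344,400.00, pre-tax earnings = €5,152,542.50.
Degree of combined leverage = contribution ÷ (EBIT − I) = €27,409,042.50 ÷ €5,152,542.50 = 5.3195.
%ΔEPS = DCL × %ΔSales = 5.3195 × -5.5% = -29.3%.

-29.3%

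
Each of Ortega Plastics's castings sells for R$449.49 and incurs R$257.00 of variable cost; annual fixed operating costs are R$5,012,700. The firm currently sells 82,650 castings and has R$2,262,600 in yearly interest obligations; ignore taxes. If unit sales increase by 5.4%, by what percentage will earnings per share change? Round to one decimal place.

+10.0%

At 82,650 units, contribution = 82,650 × R$192.49 = R$15,909,298.50.
EBIT = R$15,909,298.50 − R$5,012,700 = R$10,896,598.50.
After interest of R$2,262,600.00, pre-tax earnings = R$8,633,998.50.
DCL = total CM / (EBIT − I) = R$15,909,298.50 / R$8,633,998.50 = 1.8426.
EPS therefore changes by 1.8426 × (+5.4%) = +10.0%.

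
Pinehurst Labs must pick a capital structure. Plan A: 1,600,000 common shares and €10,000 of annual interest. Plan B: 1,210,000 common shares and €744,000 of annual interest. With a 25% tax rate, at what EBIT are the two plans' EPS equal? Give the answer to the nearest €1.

€3,021,282

At indifference, (EBIT − 10,000)(1 − t)/1,600,000 = (EBIT − 744,000)(1 − t)/1,210,000.
Cancelling (1 − t) and cross-multiplying: 1,210,000·(EBIT − 10,000) = 1,600,000·(EBIT − 744,000).
Solving, EBIT = (744,000·1,600,000 − 10,000·1,210,000) / (1,600,000 − 1,210,000) = 1,178,300,000,000 / 390,000 = 3,021,282.05.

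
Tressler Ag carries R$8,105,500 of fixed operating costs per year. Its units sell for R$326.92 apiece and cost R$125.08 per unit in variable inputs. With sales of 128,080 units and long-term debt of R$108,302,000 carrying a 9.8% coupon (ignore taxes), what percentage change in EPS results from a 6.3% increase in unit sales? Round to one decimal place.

+22.8%

Contribution at this volume is 128,080 × R$201.84 = R$25,851,667.20.
Subtracting fixed costs: EBIT = R$25,851,667.20 − R$8,105,500 = R$17,746,167.20.
After interest of R$10,613,596.00, pre-tax earnings = R$7,132,571.20.
DCL = total CM / (EBIT − I) = R$25,851,667.20 / R$7,132,571.20 = 3.6245.
%ΔEPS = DCL × %ΔSales = 3.6245 × +6.3% = +22.8%.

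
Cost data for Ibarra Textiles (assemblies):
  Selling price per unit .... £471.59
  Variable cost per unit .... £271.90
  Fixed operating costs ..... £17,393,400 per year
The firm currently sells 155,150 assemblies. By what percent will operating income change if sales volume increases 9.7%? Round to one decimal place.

Contribution at this volume is 155,150 × £199.69 = £30,981,903.50.
Operating income = contribution − fixed costs = £30,981,903.50 − £17,393,400 = £13,588,503.50.
DOL = contribution ÷ EBIT = £30,981,903.50 ÷ £13,588,503.50 = 2.2800.
%ΔEBIT = DOL × %ΔSales = 2.2800 × +9.7% = +22.1%.

+22.1%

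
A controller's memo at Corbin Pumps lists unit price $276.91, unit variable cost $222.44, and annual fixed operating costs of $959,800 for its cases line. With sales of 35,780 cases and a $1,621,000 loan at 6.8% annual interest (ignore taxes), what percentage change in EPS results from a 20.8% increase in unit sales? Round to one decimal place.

At 35,780 units, contribution = 35,780 × $54.47 = $1,948,936.60.
Operating income = contribution − fixed costs = $1,948,936.60 − $959,800 = $989,136.60.
Interest = $110,228.00, so EBIT − I = $878,908.60.
Degree of combined leverage = contribution ÷ (EBIT − I) = $1,948,936.60 ÷ $878,908.60 = 2.2175.
EPS therefore changes by 2.2175 × (+20.8%) = +46.1%.

+46.1%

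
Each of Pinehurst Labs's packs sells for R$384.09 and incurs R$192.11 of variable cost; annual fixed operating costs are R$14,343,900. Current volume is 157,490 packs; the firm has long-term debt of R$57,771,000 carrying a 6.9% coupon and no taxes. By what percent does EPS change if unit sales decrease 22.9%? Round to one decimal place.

Total contribution margin = 157,490 × R$191.98 = R$30,234,930.20.
Operating income = contribution − fixed costs = R$30,234,930.20 − R$14,343,900 = R$15,891,030.20.
Interest = R$3,986,199.00, so EBIT − I = R$11,904,831.20.
Degree of combined leverage = contribution ÷ (EBIT − I) = R$30,234,930.20 ÷ R$11,904,831.20 = 2.5397.
EPS therefore changes by 2.5397 × (-22.9%) = -58.2%.

-58.2%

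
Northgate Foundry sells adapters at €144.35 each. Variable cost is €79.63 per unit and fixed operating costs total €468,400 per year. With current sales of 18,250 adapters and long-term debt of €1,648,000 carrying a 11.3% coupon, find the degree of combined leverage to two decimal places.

Total contribution margin = 18,250 × €64.72 = €1,181,140.00.
Operating income = contribution − fixed costs = €1,181,140.00 − €468,400 = €712,740.00. Interest = €186,224.00.
DOL = €1,181,140.00 ÷ €712,740.00 = 1.6572; DFL = €712,740.00 ÷ €526,516.00 = 1.3537.
Combined leverage = 1.6572 × 1.3537 = 2.2434.

2.24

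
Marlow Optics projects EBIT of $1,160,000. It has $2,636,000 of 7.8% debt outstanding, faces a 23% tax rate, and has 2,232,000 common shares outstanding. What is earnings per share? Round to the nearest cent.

$0.33

Interest = $205,608.00, so EBT = $1,160,000 − $205,608.00 = $954,392.00.
After tax at 23%: net income = $954,392.00 × 0.77 = $734,881.84.
Per share: $734,881.84 / 2,232,000 shares = $0.33.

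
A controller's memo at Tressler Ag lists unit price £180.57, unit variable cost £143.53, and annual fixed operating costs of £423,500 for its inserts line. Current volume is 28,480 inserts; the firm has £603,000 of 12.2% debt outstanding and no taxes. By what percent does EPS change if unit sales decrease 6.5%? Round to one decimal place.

Contribution at this volume is 28,480 × £37.04 = £1,054,899.20.
Subtracting fixed costs: EBIT = £1,054,899.20 − £423,500 = £631,399.20.
Interest = £73,566.00, so EBIT − I = £557,833.20.
Degree of combined leverage = contribution ÷ (EBIT − I) = £1,054,899.20 ÷ £557,833.20 = 1.8911.
%ΔEPS = DCL × %ΔSales = 1.8911 × -6.5% = -12.3%.

-12.3%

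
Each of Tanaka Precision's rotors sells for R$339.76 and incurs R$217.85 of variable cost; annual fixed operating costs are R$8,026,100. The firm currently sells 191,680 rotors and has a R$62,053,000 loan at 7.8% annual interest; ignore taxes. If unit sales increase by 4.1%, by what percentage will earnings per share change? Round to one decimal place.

+9.1%

Total contribution margin = 191,680 × R$121.91 = R$23,367,708.80.
EBIT = R$23,367,708.80 − R$8,026,100 = R$15,341,608.80.
Interest = R$4,840,134.00, so EBIT − I = R$10,501,474.80.
Degree of combined leverage = contribution ÷ (EBIT − I) = R$23,367,708.80 ÷ R$10,501,474.80 = 2.2252.
EPS therefore changes by 2.2252 × (+4.1%) = +9.1%.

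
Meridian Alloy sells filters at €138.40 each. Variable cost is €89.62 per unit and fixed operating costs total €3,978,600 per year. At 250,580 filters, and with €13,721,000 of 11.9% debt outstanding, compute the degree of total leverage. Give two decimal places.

At 250,580 units, contribution = 250,580 × €48.78 = €12,223,292.40.
Subtracting fixed costs: EBIT = €12,223,292.40 − €3,978,600 = €8,244,692.40. Interest = €1,632,799.00, so EBIT − I = €6,611,893.40.
Degree of total leverage = total CM / (EBIT − interest) = €12,223,292.40 / €6,611,893.40 = 1.8487.

1.85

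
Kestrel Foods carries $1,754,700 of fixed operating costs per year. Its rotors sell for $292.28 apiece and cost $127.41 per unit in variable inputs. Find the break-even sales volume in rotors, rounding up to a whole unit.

10,643 rotors

Contribution margin per unit = $292.28 − $127.41 = $164.87.
Break-even Q = $1,754,700 / $164.87 = 10,642.93 → 10,643 rotors.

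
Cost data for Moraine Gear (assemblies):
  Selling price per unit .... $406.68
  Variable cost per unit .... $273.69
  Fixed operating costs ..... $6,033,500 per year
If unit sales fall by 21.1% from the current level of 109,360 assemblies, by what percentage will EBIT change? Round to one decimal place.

Total contribution margin = 109,360 × $132.99 = $14,543,786.40.
Subtracting fixed costs: EBIT = $14,543,786.40 − $6,033,500 = $8,510,286.40.
So DOL = total CM / EBIT = $14,543,786.40 / $8,510,286.40 = 1.7090.
Operating income changes by 1.7090 × -21.1% = -36.1%.

-36.1%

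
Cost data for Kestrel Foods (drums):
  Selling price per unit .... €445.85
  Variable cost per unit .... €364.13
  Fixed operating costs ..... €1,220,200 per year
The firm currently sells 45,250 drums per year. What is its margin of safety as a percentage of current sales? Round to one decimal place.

67.0%

Each unit contributes €445.85 − €364.13 = €81.72. Break-even units = €1,220,200 ÷ €81.72 = 14,931.47; break-even revenue = 14,931.47 × €445.85 = €6,657,197.38.
Current sales = 45,250 × €445.85 = €20,174,712.50.
Margin of safety = (€20,174,712.50 − €6,657,197.38) ÷ €20,174,712.50 = 67.0%.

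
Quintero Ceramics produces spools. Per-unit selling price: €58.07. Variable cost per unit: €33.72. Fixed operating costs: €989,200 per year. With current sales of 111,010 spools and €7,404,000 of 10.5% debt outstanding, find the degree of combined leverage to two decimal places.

Total contribution margin = 111,010 × €24.35 = €2,703,093.50.
Operating income = contribution − fixed costs = €2,703,093.50 − €989,200 = €1,713,893.50. Interest = €777,420.00.
DOL = €2,703,093.50 ÷ €1,713,893.50 = 1.5772; DFL = €1,713,893.50 ÷ €936,473.50 = 1.8302.
DCL = DOL × DFL = 1.5772 × 1.8302 = 2.8866.

2.89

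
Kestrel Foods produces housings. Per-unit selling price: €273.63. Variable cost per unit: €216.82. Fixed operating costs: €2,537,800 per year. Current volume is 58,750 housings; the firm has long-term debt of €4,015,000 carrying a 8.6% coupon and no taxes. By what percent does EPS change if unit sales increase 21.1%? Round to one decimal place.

+154.9%

At 58,750 units, contribution = 58,750 × €56.81 = €3,337,587.50.
Subtracting fixed costs: EBIT = €3,337,587.50 − €2,537,800 = €799,787.50.
Interest = €345,290.00, so EBIT − I = €454,497.50.
Degree of combined leverage = contribution ÷ (EBIT − I) = €3,337,587.50 ÷ €454,497.50 = 7.3435.
%ΔEPS = DCL × %ΔSales = 7.3435 × +21.1% = +154.9%.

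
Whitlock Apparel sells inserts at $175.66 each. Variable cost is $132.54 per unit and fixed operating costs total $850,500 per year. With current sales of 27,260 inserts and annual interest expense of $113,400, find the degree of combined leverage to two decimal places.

5.56

At 27,260 units, contribution = 27,260 × $43.12 = $1,175,451.20.
Operating income = contribution − fixed costs = $1,175,451.20 − $850,500 = $324,951.20. Interest = $113,400.00, so EBIT − I = $211,551.20.
DCL = contribution ÷ (EBIT − I) = $1,175,451.20 ÷ $211,551.20 = 5.5563.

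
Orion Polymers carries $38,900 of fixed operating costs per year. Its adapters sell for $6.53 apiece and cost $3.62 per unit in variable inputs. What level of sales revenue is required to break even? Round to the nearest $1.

$87,291

Contribution margin per unit = $6.53 − $3.62 = $2.91, a CM ratio of $2.91 ÷ $6.53 = 0.4456.
Break-even sales = FC ÷ CM ratio = $38,900 × $6.53 / $2.91 = $87,291.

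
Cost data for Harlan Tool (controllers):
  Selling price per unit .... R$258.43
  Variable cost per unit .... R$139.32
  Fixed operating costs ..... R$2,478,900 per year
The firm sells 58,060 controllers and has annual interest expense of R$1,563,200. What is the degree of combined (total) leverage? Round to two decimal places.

Contribution at this volume is 58,060 × R$119.11 = R$6,915,526.60.
Operating income = contribution − fixed costs = R$6,915,526.60 − R$2,478,900 = R$4,436,626.60. Interest = R$1,563,200.00.
DOL = R$6,915,526.60 ÷ R$4,436,626.60 = 1.5587; DFL = R$4,436,626.60 ÷ R$2,873,426.60 = 1.5440.
Combined leverage = 1.5587 × 1.5440 = 2.4066.

2.41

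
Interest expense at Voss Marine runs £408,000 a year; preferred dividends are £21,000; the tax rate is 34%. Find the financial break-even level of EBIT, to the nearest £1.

£439,818

Preferred dividends are paid after tax, so their pre-tax equivalent is £21,000 ÷ (1 − 0.34) = £31,818.18.
Financial break-even EBIT = interest + D_p ÷ (1 − t) = £408,000 + £31,818.18 = £439,818.18.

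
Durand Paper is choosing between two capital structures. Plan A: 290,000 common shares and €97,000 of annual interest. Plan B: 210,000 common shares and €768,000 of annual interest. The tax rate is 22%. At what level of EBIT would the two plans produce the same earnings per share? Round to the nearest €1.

At indifference, (EBIT − 97,000)(1 − t)/290,000 = (EBIT − 768,000)(1 − t)/210,000.
The (1 − t) factor cancels: (EBIT − 97,000) × 210,000 = (EBIT − 768,000) × 290,000.
Solving, EBIT = (768,000·290,000 − 97,000·210,000) / (290,000 − 210,000) = 202,350,000,000 / 80,000 = 2,529,375.00.

€2,529,375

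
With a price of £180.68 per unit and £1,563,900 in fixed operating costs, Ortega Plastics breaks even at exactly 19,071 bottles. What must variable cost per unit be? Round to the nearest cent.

At break-even, FC = Q × (P − VC), so P − VC = £1,563,900 ÷ 19,071 = £82.0041.
Variable cost per unit = £180.68 − £82.0041 = £98.68.

£98.68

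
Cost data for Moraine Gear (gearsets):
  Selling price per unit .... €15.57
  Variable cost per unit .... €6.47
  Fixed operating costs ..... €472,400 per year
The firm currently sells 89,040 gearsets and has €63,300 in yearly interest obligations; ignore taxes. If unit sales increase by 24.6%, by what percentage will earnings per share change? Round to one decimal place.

+72.6%

Total contribution margin = 89,040 × €9.10 = €810,264.00.
EBIT = €810,264.00 − €472,400 = €337,864.00.
Interest = €63,300.00, so EBIT − I = €274,564.00.
Degree of combined leverage = contribution ÷ (EBIT − I) = €810,264.00 ÷ €274,564.00 = 2.9511.
%ΔEPS = DCL × %ΔSales = 2.9511 × +24.6% = +72.6%.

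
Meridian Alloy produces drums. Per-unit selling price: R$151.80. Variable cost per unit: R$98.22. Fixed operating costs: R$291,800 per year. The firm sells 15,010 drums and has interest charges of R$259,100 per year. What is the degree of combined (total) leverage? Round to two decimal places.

Total contribution margin = 15,010 × R$53.58 = R$804,235.80.
EBIT = R$804,235.80 − R$291,800 = R$512,435.80. Interest = R$259,100.00, so EBIT − I = R$253,335.80.
Degree of total leverage = total CM / (EBIT − interest) = R$804,235.80 / R$253,335.80 = 3.1746.

3.17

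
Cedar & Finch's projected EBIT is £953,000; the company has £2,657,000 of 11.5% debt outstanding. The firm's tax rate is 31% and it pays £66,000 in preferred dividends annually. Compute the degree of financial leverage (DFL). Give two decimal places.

Interest = £305,555.00.
Pre-tax preferred-dividend burden = £66,000 ÷ (1 − 0.31) = £95,652.17.
DFL = EBIT ÷ [EBIT − I − D_p/(1−t)] = £953,000 ÷ [£953,000 − £305,555.00 − £95,652.17] = £953,000 ÷ £551,792.83 = 1.7271.

1.73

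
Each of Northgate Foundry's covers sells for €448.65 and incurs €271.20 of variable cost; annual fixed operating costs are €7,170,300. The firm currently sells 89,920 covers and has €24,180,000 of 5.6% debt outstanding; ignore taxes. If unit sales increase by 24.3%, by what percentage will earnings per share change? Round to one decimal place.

Total contribution margin = 89,920 × €177.45 = €15,956,304.00.
Subtracting fixed costs: EBIT = €15,956,304.00 − €7,170,300 = €8,786,004.00.
Interest = €1,354,080.00, so EBIT − I = €7,431,924.00.
Degree of combined leverage = contribution ÷ (EBIT − I) = €15,956,304.00 ÷ €7,431,924.00 = 2.1470.
%ΔEPS = DCL × %ΔSales = 2.1470 × +24.3% = +52.2%.

+52.2%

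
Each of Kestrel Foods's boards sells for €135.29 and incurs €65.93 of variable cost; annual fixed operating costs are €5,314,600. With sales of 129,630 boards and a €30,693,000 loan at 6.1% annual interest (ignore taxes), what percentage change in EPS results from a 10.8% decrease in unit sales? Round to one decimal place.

At 129,630 units, contribution = 129,630 × €69.36 = €8,991,136.80.
Operating income = contribution − fixed costs = €8,991,136.80 − €5,314,600 = €3,676,536.80.
After interest of €1,872,273.00, pre-tax earnings = €1,804,263.80.
DCL = total CM / (EBIT − I) = €8,991,136.80 / €1,804,263.80 = 4.9833.
%ΔEPS = DCL × %ΔSales = 4.9833 × -10.8% = -53.8%.

-53.8%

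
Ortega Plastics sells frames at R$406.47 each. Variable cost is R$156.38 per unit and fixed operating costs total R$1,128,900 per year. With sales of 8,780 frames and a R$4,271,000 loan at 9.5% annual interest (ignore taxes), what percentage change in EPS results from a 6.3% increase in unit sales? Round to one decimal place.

Total contribution margin = 8,780 × R$250.09 = R$2,195,790.20.
EBIT = R$2,195,790.20 − R$1,128,900 = R$1,066,890.20.
Interest = R$405,745.00, so EBIT − I = R$661,145.20.
DCL = total CM / (EBIT − I) = R$2,195,790.20 / R$661,145.20 = 3.3212.
EPS therefore changes by 3.3212 × (+6.3%) = +20.9%.

+20.9%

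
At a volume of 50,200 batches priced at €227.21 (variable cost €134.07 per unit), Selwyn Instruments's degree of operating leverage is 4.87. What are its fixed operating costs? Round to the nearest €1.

At 50,200 units, contribution = 50,200 × €93.14 = €4,675,628.00.
Since DOL = CM ÷ EBIT, EBIT = €4,675,628.00 ÷ 4.87 = €960,087.89.
And FC = contribution − EBIT = €4,675,628.00 − €960,087.89 = €3,715,540.

€3,715,540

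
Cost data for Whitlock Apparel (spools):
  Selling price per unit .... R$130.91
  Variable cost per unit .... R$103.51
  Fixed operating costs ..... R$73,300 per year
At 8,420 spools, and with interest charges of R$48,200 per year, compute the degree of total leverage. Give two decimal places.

2.11

Total contribution margin = 8,420 × R$27.40 = R$230,708.00.
EBIT = R$230,708.00 − R$73,300 = R$157,408.00. Interest = R$48,200.00.
DOL = R$230,708.00 ÷ R$157,408.00 = 1.4657; DFL = R$157,408.00 ÷ R$109,208.00 = 1.4414.
DCL = DOL × DFL = 1.4657 × 1.4414 = 2.1127.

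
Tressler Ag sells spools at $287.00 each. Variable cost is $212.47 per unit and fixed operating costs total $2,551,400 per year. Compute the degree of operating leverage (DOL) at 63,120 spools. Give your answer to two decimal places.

Total contribution margin = 63,120 × $74.53 = $4,704,333.60.
EBIT = $4,704,333.60 − $2,551,400 = $2,152,933.60.
DOL = contribution ÷ EBIT = $4,704,333.60 ÷ $2,152,933.60 = 2.1851.

2.19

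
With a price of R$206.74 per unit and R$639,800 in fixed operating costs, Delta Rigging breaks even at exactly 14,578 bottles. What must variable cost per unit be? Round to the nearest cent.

At break-even, FC = Q × (P − VC), so P − VC = R$639,800 ÷ 14,578 = R$43.8881.
Hence VC = price − CM = R$206.74 − R$43.8881 = R$162.85.

R$162.85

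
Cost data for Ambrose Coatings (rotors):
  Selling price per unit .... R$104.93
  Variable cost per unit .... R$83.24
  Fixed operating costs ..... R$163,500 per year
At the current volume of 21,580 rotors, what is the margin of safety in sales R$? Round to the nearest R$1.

R$1,473,423

Each unit contributes R$104.93 − R$83.24 = R$21.69. Break-even units = R$163,500 ÷ R$21.69 = 7,538.04; break-even revenue = 7,538.04 × R$104.93 = R$790,966.11.
Actual sales revenue = 21,580 × R$104.93 = R$2,264,389.40.
Margin of safety = R$2,264,389.40 − R$790,966.11 = R$1,473,423.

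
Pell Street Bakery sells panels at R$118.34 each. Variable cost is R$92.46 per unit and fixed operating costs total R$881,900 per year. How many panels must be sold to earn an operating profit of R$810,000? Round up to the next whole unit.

Contribution margin per unit = R$118.34 − R$92.46 = R$25.88.
Units = (FC + target) / CM = (R$881,900 + R$810,000) / R$25.88 = 65,374.81, so 65,375 panels.

65,375 panels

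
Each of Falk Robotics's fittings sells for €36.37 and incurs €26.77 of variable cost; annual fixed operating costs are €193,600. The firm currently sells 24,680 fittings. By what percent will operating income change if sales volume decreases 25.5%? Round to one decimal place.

-139.4%

Contribution at this volume is 24,680 × €9.60 = €236,928.00.
EBIT = €236,928.00 − €193,600 = €43,328.00.
Degree of operating leverage = €236,928.00 / €43,328.00 = 5.4682.
So EBIT moves 5.4682 × (-25.5%) = -139.4%.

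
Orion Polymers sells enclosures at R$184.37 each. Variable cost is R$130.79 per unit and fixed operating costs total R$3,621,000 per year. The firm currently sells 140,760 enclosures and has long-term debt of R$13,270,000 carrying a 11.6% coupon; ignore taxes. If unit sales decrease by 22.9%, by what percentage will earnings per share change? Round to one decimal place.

At 140,760 units, contribution = 140,760 × R$53.58 = R$7,541,920.80.
Operating income = contribution − fixed costs = R$7,541,920.80 − R$3,621,000 = R$3,920,920.80.
After interest of R$1,539,320.00, pre-tax earnings = R$2,381,600.80.
Degree of combined leverage = contribution ÷ (EBIT − I) = R$7,541,920.80 ÷ R$2,381,600.80 = 3.1667.
%ΔEPS = DCL × %ΔSales = 3.1667 × -22.9% = -72.5%.

-72.5%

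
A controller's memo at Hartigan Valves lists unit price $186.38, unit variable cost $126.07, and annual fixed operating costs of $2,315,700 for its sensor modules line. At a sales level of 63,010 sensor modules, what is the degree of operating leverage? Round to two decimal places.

Contribution at this volume is 63,010 × $60.31 = $3,800,133.10.
EBIT = $3,800,133.10 − $2,315,700 = $1,484,433.10.
Degree of operating leverage = $3,800,133.10 / $1,484,433.10 = 2.5600.

2.56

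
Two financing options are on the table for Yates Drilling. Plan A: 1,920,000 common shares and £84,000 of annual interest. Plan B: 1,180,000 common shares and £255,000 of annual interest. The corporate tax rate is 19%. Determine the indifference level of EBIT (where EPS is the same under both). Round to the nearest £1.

£527,676

At indifference, (EBIT − 84,000)(1 − t)/1,920,000 = (EBIT − 255,000)(1 − t)/1,180,000.
The (1 − t) factor cancels: (EBIT − 84,000) × 1,180,000 = (EBIT − 255,000) × 1,920,000.
EBIT × (1,920,000 − 1,180,000) = 255,000 × 1,920,000 − 84,000 × 1,180,000 = 390,480,000,000, so EBIT = 390,480,000,000 ÷ 740,000 = 527,675.68.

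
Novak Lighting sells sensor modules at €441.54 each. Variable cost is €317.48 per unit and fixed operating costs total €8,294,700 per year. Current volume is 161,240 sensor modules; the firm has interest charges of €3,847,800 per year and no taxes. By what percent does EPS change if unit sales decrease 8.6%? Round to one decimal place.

-21.9%

Contribution at this volume is 161,240 × €124.06 = €20,003,434.40.
EBIT = €20,003,434.40 − €8,294,700 = €11,708,734.40.
Interest = €3,847,800.00, so EBIT − I = €7,860,934.40.
DCL = total CM / (EBIT − I) = €20,003,434.40 / €7,860,934.40 = 2.5447.
EPS therefore changes by 2.5447 × (-8.6%) = -21.9%.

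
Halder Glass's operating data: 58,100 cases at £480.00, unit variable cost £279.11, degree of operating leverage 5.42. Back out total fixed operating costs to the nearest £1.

£9,518,257

At 58,100 units, contribution = 58,100 × £200.89 = £11,671,709.00.
Since DOL = CM ÷ EBIT, EBIT = £11,671,709.00 ÷ 5.42 = £2,153,451.85.
And FC = contribution − EBIT = £11,671,709.00 − £2,153,451.85 = £9,518,257.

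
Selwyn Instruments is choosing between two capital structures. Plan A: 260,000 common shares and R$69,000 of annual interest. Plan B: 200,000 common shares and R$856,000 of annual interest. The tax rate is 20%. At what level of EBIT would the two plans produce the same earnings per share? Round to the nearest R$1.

Set EPS_A = EPS_B: (EBIT − R$69,000)(1 − 0.20) ÷ 260,000 = (EBIT − R$856,000)(1 − 0.20) ÷ 200,000.
The (1 − t) factor cancels: (EBIT − 69,000) × 200,000 = (EBIT − 856,000) × 260,000.
Solving, EBIT = (856,000·260,000 − 69,000·200,000) / (260,000 − 200,000) = 208,760,000,000 / 60,000 = 3,479,333.33.

R$3,479,333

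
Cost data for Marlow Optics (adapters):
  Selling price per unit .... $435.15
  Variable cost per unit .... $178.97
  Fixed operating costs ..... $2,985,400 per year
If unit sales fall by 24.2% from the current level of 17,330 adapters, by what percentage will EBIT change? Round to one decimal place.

At 17,330 units, contribution = 17,330 × $256.18 = $4,439,599.40.
EBIT = $4,439,599.40 − $2,985,400 = $1,454,199.40.
DOL = contribution ÷ EBIT = $4,439,599.40 ÷ $1,454,199.40 = 3.0530.
Operating income changes by 3.0530 × -24.2% = -73.9%.

-73.9%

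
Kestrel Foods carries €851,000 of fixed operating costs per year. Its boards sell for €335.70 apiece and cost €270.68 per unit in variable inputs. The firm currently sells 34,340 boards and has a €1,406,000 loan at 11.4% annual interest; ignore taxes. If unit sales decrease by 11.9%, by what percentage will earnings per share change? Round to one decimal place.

-21.8%

Total contribution margin = 34,340 × €65.02 = €2,232,786.80.
Subtracting fixed costs: EBIT = €2,232,786.80 − €851,000 = €1,381,786.80.
After interest of €160,284.00, pre-tax earnings = €1,221,502.80.
Degree of combined leverage = contribution ÷ (EBIT − I) = €2,232,786.80 ÷ €1,221,502.80 = 1.8279.
EPS therefore changes by 1.8279 × (-11.9%) = -21.8%.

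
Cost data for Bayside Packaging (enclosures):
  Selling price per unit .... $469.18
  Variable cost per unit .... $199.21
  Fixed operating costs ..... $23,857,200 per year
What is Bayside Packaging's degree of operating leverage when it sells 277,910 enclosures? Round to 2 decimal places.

Contribution at this volume is 277,910 × $269.97 = $75,027,362.70.
Subtracting fixed costs: EBIT = $75,027,362.70 − $23,857,200 = $51,170,162.70.
DOL = contribution ÷ EBIT = $75,027,362.70 ÷ $51,170,162.70 = 1.4662.

1.47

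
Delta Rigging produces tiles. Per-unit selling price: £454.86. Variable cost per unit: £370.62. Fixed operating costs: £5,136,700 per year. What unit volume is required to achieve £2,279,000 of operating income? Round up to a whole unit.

Each unit contributes £454.86 − £370.62 = £84.24.
Units = (FC + target) / CM = (£5,136,700 + £2,279,000) / £84.24 = 88,030.63, so 88,031 tiles.

88,031 tiles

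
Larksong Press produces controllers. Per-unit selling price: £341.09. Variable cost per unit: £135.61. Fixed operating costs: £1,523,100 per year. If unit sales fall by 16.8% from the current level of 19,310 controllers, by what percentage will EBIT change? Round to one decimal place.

Contribution at this volume is 19,310 × £205.48 = £3,967,818.80.
Subtracting fixed costs: EBIT = £3,967,818.80 − £1,523,100 = £2,444,718.80.
So DOL = total CM / EBIT = £3,967,818.80 / £2,444,718.80 = 1.6230.
So EBIT moves 1.6230 × (-16.8%) = -27.3%.

-27.3%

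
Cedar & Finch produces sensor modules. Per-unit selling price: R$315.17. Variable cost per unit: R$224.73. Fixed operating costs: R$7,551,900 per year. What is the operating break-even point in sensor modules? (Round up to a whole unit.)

83,502 sensor modules

Unit CM = price − variable cost = R$315.17 − R$224.73 = R$90.44.
Break-even Q = R$7,551,900 / R$90.44 = 83,501.77 → 83,502 sensor modules.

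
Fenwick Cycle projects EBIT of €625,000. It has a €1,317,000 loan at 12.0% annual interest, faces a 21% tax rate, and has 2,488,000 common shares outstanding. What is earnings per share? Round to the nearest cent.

€0.15

Pre-tax income = €625,000 − €158,040.00 = €466,960.00.
After tax at 21%: net income = €466,960.00 × 0.79 = €368,898.40.
Per share: €368,898.40 / 2,488,000 shares = €0.15.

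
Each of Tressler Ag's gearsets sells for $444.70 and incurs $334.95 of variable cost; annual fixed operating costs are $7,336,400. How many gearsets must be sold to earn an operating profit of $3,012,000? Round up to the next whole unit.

94,291 gearsets

Contribution margin per unit = $444.70 − $334.95 = $109.75.
Need Q such that Q × $109.75 − $7,336,400 = $3,012,000, i.e. Q = $10,348,400 / $109.75 = 94,290.66 → 94,291.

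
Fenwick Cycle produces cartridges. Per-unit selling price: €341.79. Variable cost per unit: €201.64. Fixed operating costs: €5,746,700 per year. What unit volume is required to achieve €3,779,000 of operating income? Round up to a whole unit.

Each unit contributes €341.79 − €201.64 = €140.15.
Units = (FC + target) / CM = (€5,746,700 + €3,779,000) / €140.15 = 67,967.89, so 67,968 cartridges.

67,968 cartridges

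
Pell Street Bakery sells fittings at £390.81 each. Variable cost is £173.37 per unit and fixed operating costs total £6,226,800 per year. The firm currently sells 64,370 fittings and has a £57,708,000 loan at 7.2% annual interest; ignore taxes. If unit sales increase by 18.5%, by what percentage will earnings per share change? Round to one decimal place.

Total contribution margin = 64,370 × £217.44 = £13,996,612.80.
Subtracting fixed costs: EBIT = £13,996,612.80 − £6,226,800 = £7,769,812.80.
After interest of £4,154,976.00, pre-tax earnings = £3,614,836.80.
Degree of combined leverage = contribution ÷ (EBIT − I) = £13,996,612.80 ÷ £3,614,836.80 = 3.8720.
EPS therefore changes by 3.8720 × (+18.5%) = +71.6%.

+71.6%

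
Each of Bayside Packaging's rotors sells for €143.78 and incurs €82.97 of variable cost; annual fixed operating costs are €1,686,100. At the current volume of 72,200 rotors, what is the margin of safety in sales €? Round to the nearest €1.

Contribution margin per unit = €143.78 − €82.97 = €60.81. Break-even units = €1,686,100 ÷ €60.81 = 27,727.35; break-even revenue = 27,727.35 × €143.78 = €3,986,638.02.
Current sales = 72,200 × €143.78 = €10,380,916.00.
Margin of safety = €10,380,916.00 − €3,986,638.02 = €6,394,278.

€6,394,278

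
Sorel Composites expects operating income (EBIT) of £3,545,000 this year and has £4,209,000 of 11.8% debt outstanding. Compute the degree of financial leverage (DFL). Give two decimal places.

1.16

Interest = £496,662.00.
Degree of financial leverage = EBIT / (EBIT − interest) = £3,545,000 / £3,048,338.00 = 1.1629.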